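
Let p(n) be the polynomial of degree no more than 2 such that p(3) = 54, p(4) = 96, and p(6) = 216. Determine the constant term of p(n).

0

Write p(n) = an^2 + bn + c. Substituting each data point gives a linear system:
  9a + 3b + c = 54
  16a + 4b + c = 96
  36a + 6b + c = 216
Solving the system yields a = 6, b = 0, c = 0.
So p(n) = 6n².
The constant term is 0.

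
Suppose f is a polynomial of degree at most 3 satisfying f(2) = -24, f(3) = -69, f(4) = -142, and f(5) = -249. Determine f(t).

Using the Lagrange interpolation formula with nodes 2, 3, 4, 5:
  L_0(t) = (t - 3)(t - 4)(t - 5) / -6
  L_1(t) = (t - 2)(t - 4)(t - 5) / 2
  L_2(t) = (t - 2)(t - 3)(t - 5) / -2
  L_3(t) = (t - 2)(t - 3)(t - 4) / 6
Then f(t) = -24·L_0(t) - 69·L_1(t) - 142·L_2(t) - 249·L_3(t).
Expanding and collecting terms gives f(t) = -t³ - 5t² - t + 6.
Check: f(4) = -142. ✓

f(t) = -t^3 - 5t^2 - t + 6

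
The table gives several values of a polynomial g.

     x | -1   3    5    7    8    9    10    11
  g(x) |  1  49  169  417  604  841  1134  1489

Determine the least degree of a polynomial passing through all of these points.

Divided differences on the nodes -1, 3, 5, 7, 8, 9, 10, 11:
  order 0: 1  49  169  417  604  841  1134  1489
  order 1: 12  60  124  187  237  293  355
  order 2: 8  16  21  25  28  31
  order 3: 1  1  1  1  1
  order 4: 0  0  0  0
  order 5: 0  0  0
  order 6: 0  0
  order 7: 0
The order-3 divided differences are all 1 (nonzero) and every higher order vanishes, so the data lies on a polynomial of degree exactly 3.

3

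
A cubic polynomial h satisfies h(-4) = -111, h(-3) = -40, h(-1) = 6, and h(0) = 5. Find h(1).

4

Write h(x) = ax^3 + bx^2 + cx + d. Substituting each data point gives a linear system:
  -64a + 16b - 4c + d = -111
  -27a + 9b - 3c + d = -40
  -a + b - c + d = 6
  d = 5
Solving the system yields a = 2, b = 0, c = -3, d = 5.
So h(x) = 2x³ - 3x + 5.
Then h(1) = 4.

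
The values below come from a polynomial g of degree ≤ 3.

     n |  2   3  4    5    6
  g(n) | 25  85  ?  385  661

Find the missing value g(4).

The 4 known points determine the degree-3 polynomial uniquely.
Write g(n) = an^3 + bn^2 + cn + d. Substituting each data point gives a linear system:
  8a + 4b + 2c + d = 25
  27a + 9b + 3c + d = 85
  125a + 25b + 5c + d = 385
  216a + 36b + 6c + d = 661
Solving the system yields a = 3, b = 0, c = 3, d = -5.
So g(n) = 3n^3 + 3n - 5.
Then g(4) = 199.

199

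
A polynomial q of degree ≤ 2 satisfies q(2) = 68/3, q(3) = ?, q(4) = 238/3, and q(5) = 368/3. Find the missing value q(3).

46

On equispaced nodes a degree-2 polynomial has vanishing third forward difference, so
  - q(2) + 3·q(3) - 3·q(4) + q(5) = 0.
Substituting the known values and solving for q(3):
  3·q(3) = 138
  q(3) = 46.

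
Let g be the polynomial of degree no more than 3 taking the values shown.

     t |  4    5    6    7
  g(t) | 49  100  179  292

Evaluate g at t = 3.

Write g(t) = at^3 + bt^2 + ct + d. Substituting each data point gives a linear system:
  64a + 16b + 4c + d = 49
  125a + 25b + 5c + d = 100
  216a + 36b + 6c + d = 179
  343a + 49b + 7c + d = 292
Solving the system yields a = 1, b = -1, c = -1, d = 5.
So g(t) = t^3 - t^2 - t + 5.
Then g(3) = 20.

20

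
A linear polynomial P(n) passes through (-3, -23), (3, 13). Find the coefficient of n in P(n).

6

Write P(n) = an + b. Substituting each data point gives a linear system:
  -3a + b = -23
  3a + b = 13
Solving the system yields a = 6, b = -5.
So P(n) = 6n - 5.
The leading coefficient is 6.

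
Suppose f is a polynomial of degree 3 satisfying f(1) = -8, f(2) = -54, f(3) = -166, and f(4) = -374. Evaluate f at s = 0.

2

Forward differences of the values at s = 1, 2, 3, 4:
  f  : -8  -54  -166  -374
  Δ  : -46  -112  -208
  Δ^2: -66  -96
  Δ^3: -30
The third differences are constant, confirming degree 3.
Interpolating (Newton forward form) and evaluating at s = 0 gives f(0) = 2.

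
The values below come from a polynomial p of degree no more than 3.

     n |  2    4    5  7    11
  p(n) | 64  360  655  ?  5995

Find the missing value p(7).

The 4 known points determine the degree-3 polynomial uniquely.
Write p(n) = an^3 + bn^2 + cn + d. Substituting each data point gives a linear system:
  8a + 4b + 2c + d = 64
  64a + 16b + 4c + d = 360
  125a + 25b + 5c + d = 655
  1331a + 121b + 11c + d = 5995
Solving the system yields a = 4, b = 5, c = 6, d = 0.
So p(n) = 4n^3 + 5n^2 + 6n.
Then p(7) = 1659.

1659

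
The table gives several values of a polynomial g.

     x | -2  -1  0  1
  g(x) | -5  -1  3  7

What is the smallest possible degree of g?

Forward differences of the values at x = -2, -1, 0, 1:
  g  : -5  -1  3  7
  Δ  : 4  4  4
  Δ^2: 0  0
  Δ^3: 0
The first differences are constant (4) and nonzero, while all higher differences vanish, so the minimal degree is 1.

1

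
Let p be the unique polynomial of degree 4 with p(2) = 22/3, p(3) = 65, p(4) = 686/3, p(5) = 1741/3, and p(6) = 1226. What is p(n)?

p(n) = n^4 - (1/3)n^3 + n^2 - 6n + 2

Write p(n) = an^4 + bn^3 + cn^2 + dn + e. Substituting each data point gives a linear system:
  16a + 8b + 4c + 2d + e = 22/3
  81a + 27b + 9c + 3d + e = 65
  256a + 64b + 16c + 4d + e = 686/3
  625a + 125b + 25c + 5d + e = 1741/3
  1296a + 216b + 36c + 6d + e = 1226
Solving the system yields a = 1, b = -1/3, c = 1, d = -6, e = 2.
So p(n) = n^4 - (1/3)n^3 + n^2 - 6n + 2.
Check: p(5) = 1741/3. ✓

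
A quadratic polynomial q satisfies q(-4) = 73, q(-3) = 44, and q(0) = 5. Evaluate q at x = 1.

Using the Lagrange interpolation formula with nodes -4, -3, 0:
  L_0(x) = (x + 3)x / 4
  L_1(x) = (x + 4)x / -3
  L_2(x) = (x + 4)(x + 3) / 12
Then q(x) = 73·L_0(x) + 44·L_1(x) + 5·L_2(x).
Expanding and collecting terms gives q(x) = 4x^2 - x + 5.
Evaluating at x = 1: q(1) = 8.

8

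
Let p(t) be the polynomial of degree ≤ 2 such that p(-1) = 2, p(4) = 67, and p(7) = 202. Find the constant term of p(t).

-1

Write p(t) = at^2 + bt + c. Substituting each data point gives a linear system:
  a - b + c = 2
  16a + 4b + c = 67
  49a + 7b + c = 202
Solving the system yields a = 4, b = 1, c = -1.
So p(t) = 4t^2 + t - 1.
The constant term is -1.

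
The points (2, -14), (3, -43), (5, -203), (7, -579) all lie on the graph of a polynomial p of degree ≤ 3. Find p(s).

Write p(s) = as^3 + bs^2 + cs + d. Substituting each data point gives a linear system:
  8a + 4b + 2c + d = -14
  27a + 9b + 3c + d = -43
  125a + 25b + 5c + d = -203
  343a + 49b + 7c + d = -579
Solving the system yields a = -2, b = 3, c = -6, d = 2.
So p(s) = -2s^3 + 3s^2 - 6s + 2.
Check: p(5) = -203. ✓

p(s) = -2s^3 + 3s^2 - 6s + 2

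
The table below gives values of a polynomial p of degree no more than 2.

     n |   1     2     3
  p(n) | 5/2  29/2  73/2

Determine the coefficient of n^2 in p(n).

Write p(n) = an^2 + bn + c. Substituting each data point gives a linear system:
  a + b + c = 5/2
  4a + 2b + c = 29/2
  9a + 3b + c = 73/2
Solving the system yields a = 5, b = -3, c = 1/2.
So p(n) = 5n² - 3n + 1/2.
The leading coefficient is 5.

5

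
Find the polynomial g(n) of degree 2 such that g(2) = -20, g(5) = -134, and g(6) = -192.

g(n) = -5n^2 - 3n + 6

Using the Lagrange interpolation formula with nodes 2, 5, 6:
  L_0(n) = (n - 5)(n - 6) / 12
  L_1(n) = (n - 2)(n - 6) / -3
  L_2(n) = (n - 2)(n - 5) / 4
Then g(n) = -20·L_0(n) - 134·L_1(n) - 192·L_2(n).
Expanding and collecting terms gives g(n) = -5n² - 3n + 6.
Check: g(6) = -192. ✓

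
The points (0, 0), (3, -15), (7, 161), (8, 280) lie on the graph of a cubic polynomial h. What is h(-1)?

Using the Lagrange interpolation formula with nodes 0, 3, 7, 8:
  L_0(x) = (x - 3)(x - 7)(x - 8) / -168
  L_1(x) = x(x - 7)(x - 8) / 60
  L_2(x) = x(x - 3)(x - 8) / -28
  L_3(x) = x(x - 3)(x - 7) / 40
Then h(x) = 0·L_0(x) - 15·L_1(x) + 161·L_2(x) + 280·L_3(x).
Expanding and collecting terms gives h(x) = x^3 - 3x^2 - 5x.
Evaluating at x = -1: h(-1) = 1.

1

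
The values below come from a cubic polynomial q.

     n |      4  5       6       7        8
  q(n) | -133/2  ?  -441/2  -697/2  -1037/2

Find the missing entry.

-257/2

On equispaced nodes a degree-3 polynomial has vanishing fourth forward difference, so
  q(4) - 4·q(5) + 6·q(6) - 4·q(7) + q(8) = 0.
Substituting the known values and solving for q(5):
  -4·q(5) = 514
  q(5) = -257/2.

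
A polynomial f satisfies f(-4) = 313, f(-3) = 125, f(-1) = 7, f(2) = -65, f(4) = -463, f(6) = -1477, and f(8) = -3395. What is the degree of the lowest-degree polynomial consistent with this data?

3

Divided differences on the nodes -4, -3, -1, 2, 4, 6, 8:
  order 0: 313  125  7  -65  -463  -1477  -3395
  order 1: -188  -59  -24  -199  -507  -959
  order 2: 43  7  -35  -77  -113
  order 3: -6  -6  -6  -6
  order 4: 0  0  0
  order 5: 0  0
  order 6: 0
The order-3 divided differences are all -6 (nonzero) and every higher order vanishes, so the data lies on a polynomial of degree exactly 3.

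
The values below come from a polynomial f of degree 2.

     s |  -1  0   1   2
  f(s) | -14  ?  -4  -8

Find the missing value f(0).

-6

On equispaced nodes a degree-2 polynomial has vanishing third forward difference, so
  - f(-1) + 3·f(0) - 3·f(1) + f(2) = 0.
Substituting the known values and solving for f(0):
  3·f(0) = -18
  f(0) = -6.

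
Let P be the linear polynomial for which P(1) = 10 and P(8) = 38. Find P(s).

Write P(s) = as + b. Substituting each data point gives a linear system:
  a + b = 10
  8a + b = 38
Solving the system yields a = 4, b = 6.
So P(s) = 4s + 6.
Check: P(1) = 10. ✓

P(s) = 4s + 6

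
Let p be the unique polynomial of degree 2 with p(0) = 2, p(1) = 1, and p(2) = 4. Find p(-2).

Using the Lagrange interpolation formula with nodes 0, 1, 2:
  L_0(n) = (n - 1)(n - 2) / 2
  L_1(n) = n(n - 2) / -1
  L_2(n) = n(n - 1) / 2
Then p(n) = 2·L_0(n) + 1·L_1(n) + 4·L_2(n).
Expanding and collecting terms gives p(n) = 2n^2 - 3n + 2.
Evaluating at n = -2: p(-2) = 16.

16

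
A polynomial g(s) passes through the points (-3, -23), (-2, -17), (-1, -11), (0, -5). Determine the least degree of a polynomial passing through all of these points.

1

Forward differences of the values at s = -3, -2, -1, 0:
  g  : -23  -17  -11  -5
  Δ  : 6  6  6
  Δ^2: 0  0
  Δ^3: 0
The first differences are constant (6) and nonzero, while all higher differences vanish, so the minimal degree is 1.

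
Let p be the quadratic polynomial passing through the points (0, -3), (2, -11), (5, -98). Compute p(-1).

Write p(x) = ax^2 + bx + c. Substituting each data point gives a linear system:
  c = -3
  4a + 2b + c = -11
  25a + 5b + c = -98
Solving the system yields a = -5, b = 6, c = -3.
So p(x) = -5x² + 6x - 3.
Then p(-1) = -14.

-14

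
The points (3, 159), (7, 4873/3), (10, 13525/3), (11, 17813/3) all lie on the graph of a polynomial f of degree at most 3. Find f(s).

Using the Lagrange interpolation formula with nodes 3, 7, 10, 11:
  L_0(s) = (s - 7)(s - 10)(s - 11) / -224
  L_1(s) = (s - 3)(s - 10)(s - 11) / 48
  L_2(s) = (s - 3)(s - 7)(s - 11) / -21
  L_3(s) = (s - 3)(s - 7)(s - 10) / 32
Then f(s) = 159·L_0(s) + 4873/3·L_1(s) + 13525/3·L_2(s) + 17813/3·L_3(s).
Expanding and collecting terms gives f(s) = 4s^3 + 5s^2 + (1/3)s + 5.
Check: f(10) = 13525/3. ✓

f(s) = 4s^3 + 5s^2 + (1/3)s + 5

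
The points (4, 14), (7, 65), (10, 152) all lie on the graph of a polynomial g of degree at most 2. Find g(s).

g(s) = 2s^2 - 5s + 2

Write g(s) = as^2 + bs + c. Substituting each data point gives a linear system:
  16a + 4b + c = 14
  49a + 7b + c = 65
  100a + 10b + c = 152
Solving the system yields a = 2, b = -5, c = 2.
So g(s) = 2s² - 5s + 2.
Check: g(7) = 65. ✓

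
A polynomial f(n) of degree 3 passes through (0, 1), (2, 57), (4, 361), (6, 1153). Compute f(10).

Write f(n) = an^3 + bn^2 + cn + d. Substituting each data point gives a linear system:
  d = 1
  8a + 4b + 2c + d = 57
  64a + 16b + 4c + d = 361
  216a + 36b + 6c + d = 1153
Solving the system yields a = 5, b = 1, c = 6, d = 1.
So f(n) = 5n^3 + n^2 + 6n + 1.
Then f(10) = 5161.

5161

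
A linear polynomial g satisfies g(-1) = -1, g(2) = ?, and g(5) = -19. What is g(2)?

The 2 known points determine the degree-1 polynomial uniquely.
Write g(u) = au + b. Substituting each data point gives a linear system:
  -a + b = -1
  5a + b = -19
Solving the system yields a = -3, b = -4.
So g(u) = -3u - 4.
Then g(2) = -10.

-10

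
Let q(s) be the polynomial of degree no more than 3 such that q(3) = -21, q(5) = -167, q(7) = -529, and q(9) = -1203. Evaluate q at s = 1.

5

Forward differences of the values at s = 3, 5, 7, 9:
  q  : -21  -167  -529  -1203
  Δ  : -146  -362  -674
  Δ^2: -216  -312
  Δ^3: -96
The third differences are constant, confirming degree 3.
Interpolating (Newton forward form) and evaluating at s = 1 gives q(1) = 5.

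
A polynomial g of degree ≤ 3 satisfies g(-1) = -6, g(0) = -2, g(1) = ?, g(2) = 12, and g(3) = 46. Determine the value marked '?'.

0

On equispaced nodes a degree-3 polynomial has vanishing fourth forward difference, so
  g(-1) - 4·g(0) + 6·g(1) - 4·g(2) + g(3) = 0.
Substituting the known values and solving for g(1):
  6·g(1) = 0
  g(1) = 0.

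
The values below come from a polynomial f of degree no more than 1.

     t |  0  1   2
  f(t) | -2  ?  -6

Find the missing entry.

-4

The 2 known points determine the degree-1 polynomial uniquely.
Write f(t) = at + b. Substituting each data point gives a linear system:
  b = -2
  2a + b = -6
Solving the system yields a = -2, b = -2.
So f(t) = -2t - 2.
Then f(1) = -4.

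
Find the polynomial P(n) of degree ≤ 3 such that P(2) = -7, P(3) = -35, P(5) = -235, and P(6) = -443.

P(n) = -3n^3 + 6n^2 - n - 5

Write P(n) = an^3 + bn^2 + cn + d. Substituting each data point gives a linear system:
  8a + 4b + 2c + d = -7
  27a + 9b + 3c + d = -35
  125a + 25b + 5c + d = -235
  216a + 36b + 6c + d = -443
Solving the system yields a = -3, b = 6, c = -1, d = -5.
So P(n) = -3n^3 + 6n^2 - n - 5.
Check: P(6) = -443. ✓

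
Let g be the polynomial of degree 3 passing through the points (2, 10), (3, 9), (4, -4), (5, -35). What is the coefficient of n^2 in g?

Write g(n) = an^3 + bn^2 + cn + d. Substituting each data point gives a linear system:
  8a + 4b + 2c + d = 10
  27a + 9b + 3c + d = 9
  64a + 16b + 4c + d = -4
  125a + 25b + 5c + d = -35
Solving the system yields a = -1, b = 3, c = 3, d = 0.
So g(n) = -n^3 + 3n^2 + 3n.
The coefficient of n^2 is 3.

3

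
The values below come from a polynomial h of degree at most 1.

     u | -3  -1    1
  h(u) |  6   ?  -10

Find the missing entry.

-2

The 2 known points determine the degree-1 polynomial uniquely.
Write h(u) = au + b. Substituting each data point gives a linear system:
  -3a + b = 6
  a + b = -10
Solving the system yields a = -4, b = -6.
So h(u) = -4u - 6.
Then h(-1) = -2.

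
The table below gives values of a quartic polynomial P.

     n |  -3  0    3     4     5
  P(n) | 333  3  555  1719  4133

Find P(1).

9

Write P(n) = an^4 + bn^3 + cn^2 + dn + e. Substituting each data point gives a linear system:
  81a - 27b + 9c - 3d + e = 333
  e = 3
  81a + 27b + 9c + 3d + e = 555
  256a + 64b + 16c + 4d + e = 1719
  625a + 125b + 25c + 5d + e = 4133
Solving the system yields a = 6, b = 4, c = -5, d = 1, e = 3.
So P(n) = 6n^4 + 4n^3 - 5n^2 + n + 3.
Then P(1) = 9.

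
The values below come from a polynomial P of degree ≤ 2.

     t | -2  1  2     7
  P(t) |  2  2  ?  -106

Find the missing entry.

-6

The 3 known points determine the degree-2 polynomial uniquely.
Write P(t) = at^2 + bt + c. Substituting each data point gives a linear system:
  4a - 2b + c = 2
  a + b + c = 2
  49a + 7b + c = -106
Solving the system yields a = -2, b = -2, c = 6.
So P(t) = -2t^2 - 2t + 6.
Then P(2) = -6.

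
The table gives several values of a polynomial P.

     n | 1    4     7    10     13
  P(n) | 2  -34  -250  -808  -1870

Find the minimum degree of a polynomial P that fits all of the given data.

Forward differences of the values at n = 1, 4, 7, 10, 13:
  P  : 2  -34  -250  -808  -1870
  Δ  : -36  -216  -558  -1062
  Δ^2: -180  -342  -504
  Δ^3: -162  -162
  Δ^4: 0
The third differences are constant (-162) and nonzero, while all higher differences vanish, so the minimal degree is 3.

3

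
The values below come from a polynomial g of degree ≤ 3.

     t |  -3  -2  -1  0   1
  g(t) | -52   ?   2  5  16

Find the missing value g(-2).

On equispaced nodes a degree-3 polynomial has vanishing fourth forward difference, so
  g(-3) - 4·g(-2) + 6·g(-1) - 4·g(0) + g(1) = 0.
Substituting the known values and solving for g(-2):
  -4·g(-2) = 44
  g(-2) = -11.

-11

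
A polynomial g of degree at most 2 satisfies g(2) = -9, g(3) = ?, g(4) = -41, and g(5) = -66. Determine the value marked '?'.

-22

On equispaced nodes a degree-2 polynomial has vanishing third forward difference, so
  - g(2) + 3·g(3) - 3·g(4) + g(5) = 0.
Substituting the known values and solving for g(3):
  3·g(3) = -66
  g(3) = -22.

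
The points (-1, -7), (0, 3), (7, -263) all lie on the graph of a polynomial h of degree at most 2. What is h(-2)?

-29

Write h(n) = an^2 + bn + c. Substituting each data point gives a linear system:
  a - b + c = -7
  c = 3
  49a + 7b + c = -263
Solving the system yields a = -6, b = 4, c = 3.
So h(n) = -6n² + 4n + 3.
Then h(-2) = -29.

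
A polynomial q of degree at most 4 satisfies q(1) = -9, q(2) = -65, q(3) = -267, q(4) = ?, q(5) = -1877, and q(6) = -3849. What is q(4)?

The 5 known points determine the degree-4 polynomial uniquely.
Write q(x) = ax^4 + bx^3 + cx^2 + dx + e. Substituting each data point gives a linear system:
  a + b + c + d + e = -9
  16a + 8b + 4c + 2d + e = -65
  81a + 27b + 9c + 3d + e = -267
  625a + 125b + 25c + 5d + e = -1877
  1296a + 216b + 36c + 6d + e = -3849
Solving the system yields a = -3, b = 1, c = -4, d = -6, e = 3.
So q(x) = -3x⁴ + x³ - 4x² - 6x + 3.
Then q(4) = -789.

-789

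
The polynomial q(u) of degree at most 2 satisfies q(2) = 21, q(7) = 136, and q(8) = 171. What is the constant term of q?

3

Write q(u) = au^2 + bu + c. Substituting each data point gives a linear system:
  4a + 2b + c = 21
  49a + 7b + c = 136
  64a + 8b + c = 171
Solving the system yields a = 2, b = 5, c = 3.
So q(u) = 2u² + 5u + 3.
The constant term is 3.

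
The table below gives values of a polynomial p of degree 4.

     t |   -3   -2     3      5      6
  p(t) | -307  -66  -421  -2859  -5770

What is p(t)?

p(t) = -4t^4 - 2t^3 - 4t^2 - t - 4

Using the Lagrange interpolation formula with nodes -3, -2, 3, 5, 6:
  L_0(t) = (t + 2)(t - 3)(t - 5)(t - 6) / 432
  L_1(t) = (t + 3)(t - 3)(t - 5)(t - 6) / -280
  L_2(t) = (t + 3)(t + 2)(t - 5)(t - 6) / 180
  L_3(t) = (t + 3)(t + 2)(t - 3)(t - 6) / -112
  L_4(t) = (t + 3)(t + 2)(t - 3)(t - 5) / 216
Then p(t) = -307·L_0(t) - 66·L_1(t) - 421·L_2(t) - 2859·L_3(t) - 5770·L_4(t).
Expanding and collecting terms gives p(t) = -4t⁴ - 2t³ - 4t² - t - 4.
Check: p(5) = -2859. ✓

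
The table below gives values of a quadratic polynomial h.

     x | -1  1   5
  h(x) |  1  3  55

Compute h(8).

136

Write h(x) = ax^2 + bx + c. Substituting each data point gives a linear system:
  a - b + c = 1
  a + b + c = 3
  25a + 5b + c = 55
Solving the system yields a = 2, b = 1, c = 0.
So h(x) = 2x² + x.
Then h(8) = 136.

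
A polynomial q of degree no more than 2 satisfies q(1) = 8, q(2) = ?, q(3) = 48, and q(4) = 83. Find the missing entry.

The 3 known points determine the degree-2 polynomial uniquely.
Write q(n) = an^2 + bn + c. Substituting each data point gives a linear system:
  a + b + c = 8
  9a + 3b + c = 48
  16a + 4b + c = 83
Solving the system yields a = 5, b = 0, c = 3.
So q(n) = 5n² + 3.
Then q(2) = 23.

23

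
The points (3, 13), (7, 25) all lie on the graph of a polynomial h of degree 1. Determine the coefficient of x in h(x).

3

Write h(x) = ax + b. Substituting each data point gives a linear system:
  3a + b = 13
  7a + b = 25
Solving the system yields a = 3, b = 4.
So h(x) = 3x + 4.
The leading coefficient is 3.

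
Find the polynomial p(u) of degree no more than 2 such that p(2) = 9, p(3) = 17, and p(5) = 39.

Write p(u) = au^2 + bu + c. Substituting each data point gives a linear system:
  4a + 2b + c = 9
  9a + 3b + c = 17
  25a + 5b + c = 39
Solving the system yields a = 1, b = 3, c = -1.
So p(u) = u² + 3u - 1.
Check: p(5) = 39. ✓

p(u) = u^2 + 3u - 1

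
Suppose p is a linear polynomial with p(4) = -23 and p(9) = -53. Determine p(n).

p(n) = -6n + 1

Using the Lagrange interpolation formula with nodes 4, 9:
  L_0(n) = (n - 9) / -5
  L_1(n) = (n - 4) / 5
Then p(n) = -23·L_0(n) - 53·L_1(n).
Expanding and collecting terms gives p(n) = -6n + 1.
Check: p(4) = -23. ✓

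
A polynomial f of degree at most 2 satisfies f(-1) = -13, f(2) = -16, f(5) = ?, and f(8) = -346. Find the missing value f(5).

-127

On equispaced nodes a degree-2 polynomial has vanishing third forward difference, so
  - f(-1) + 3·f(2) - 3·f(5) + f(8) = 0.
Substituting the known values and solving for f(5):
  -3·f(5) = 381
  f(5) = -127.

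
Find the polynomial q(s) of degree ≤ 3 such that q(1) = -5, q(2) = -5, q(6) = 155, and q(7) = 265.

Using the Lagrange interpolation formula with nodes 1, 2, 6, 7:
  L_0(s) = (s - 2)(s - 6)(s - 7) / -30
  L_1(s) = (s - 1)(s - 6)(s - 7) / 20
  L_2(s) = (s - 1)(s - 2)(s - 7) / -20
  L_3(s) = (s - 1)(s - 2)(s - 6) / 30
Then q(s) = -5·L_0(s) - 5·L_1(s) + 155·L_2(s) + 265·L_3(s).
Expanding and collecting terms gives q(s) = s^3 - s^2 - 4s - 1.
Check: q(7) = 265. ✓

q(s) = s^3 - s^2 - 4s - 1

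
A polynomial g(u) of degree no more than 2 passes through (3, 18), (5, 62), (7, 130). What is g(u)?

g(u) = 3u^2 - 2u - 3

Using the Lagrange interpolation formula with nodes 3, 5, 7:
  L_0(u) = (u - 5)(u - 7) / 8
  L_1(u) = (u - 3)(u - 7) / -4
  L_2(u) = (u - 3)(u - 5) / 8
Then g(u) = 18·L_0(u) + 62·L_1(u) + 130·L_2(u).
Expanding and collecting terms gives g(u) = 3u^2 - 2u - 3.
Check: g(5) = 62. ✓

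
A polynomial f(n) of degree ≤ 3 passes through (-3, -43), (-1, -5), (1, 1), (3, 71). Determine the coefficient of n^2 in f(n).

2

Write f(n) = an^3 + bn^2 + cn + d. Substituting each data point gives a linear system:
  -27a + 9b - 3c + d = -43
  -a + b - c + d = -5
  a + b + c + d = 1
  27a + 9b + 3c + d = 71
Solving the system yields a = 2, b = 2, c = 1, d = -4.
So f(n) = 2n^3 + 2n^2 + n - 4.
The coefficient of n^2 is 2.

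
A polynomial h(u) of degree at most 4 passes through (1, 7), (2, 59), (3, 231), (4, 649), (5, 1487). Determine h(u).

Write h(u) = au^4 + bu^3 + cu^2 + du + e. Substituting each data point gives a linear system:
  a + b + c + d + e = 7
  16a + 8b + 4c + 2d + e = 59
  81a + 27b + 9c + 3d + e = 231
  256a + 64b + 16c + 4d + e = 649
  625a + 125b + 25c + 5d + e = 1487
Solving the system yields a = 2, b = 1, c = 4, d = 3, e = -3.
So h(u) = 2u^4 + u^3 + 4u^2 + 3u - 3.
Check: h(2) = 59. ✓

h(u) = 2u^4 + u^3 + 4u^2 + 3u - 3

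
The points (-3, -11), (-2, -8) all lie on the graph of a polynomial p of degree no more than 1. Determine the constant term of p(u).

Write p(u) = au + b. Substituting each data point gives a linear system:
  -3a + b = -11
  -2a + b = -8
Solving the system yields a = 3, b = -2.
So p(u) = 3u - 2.
The constant term is -2.

-2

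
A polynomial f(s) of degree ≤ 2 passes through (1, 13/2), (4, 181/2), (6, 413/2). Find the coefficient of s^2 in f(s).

6

Write f(s) = as^2 + bs + c. Substituting each data point gives a linear system:
  a + b + c = 13/2
  16a + 4b + c = 181/2
  36a + 6b + c = 413/2
Solving the system yields a = 6, b = -2, c = 5/2.
So f(s) = 6s^2 - 2s + 5/2.
The leading coefficient is 6.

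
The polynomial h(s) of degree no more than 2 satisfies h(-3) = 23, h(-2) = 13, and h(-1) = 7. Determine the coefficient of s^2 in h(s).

2

Write h(s) = as^2 + bs + c. Substituting each data point gives a linear system:
  9a - 3b + c = 23
  4a - 2b + c = 13
  a - b + c = 7
Solving the system yields a = 2, b = 0, c = 5.
So h(s) = 2s^2 + 5.
The leading coefficient is 2.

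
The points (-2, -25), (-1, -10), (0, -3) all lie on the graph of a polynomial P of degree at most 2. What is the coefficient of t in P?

Write P(t) = at^2 + bt + c. Substituting each data point gives a linear system:
  4a - 2b + c = -25
  a - b + c = -10
  c = -3
Solving the system yields a = -4, b = 3, c = -3.
So P(t) = -4t^2 + 3t - 3.
The coefficient of t is 3.

3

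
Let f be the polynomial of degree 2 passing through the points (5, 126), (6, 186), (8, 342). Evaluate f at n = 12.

Using the Lagrange interpolation formula with nodes 5, 6, 8:
  L_0(n) = (n - 6)(n - 8) / 3
  L_1(n) = (n - 5)(n - 8) / -2
  L_2(n) = (n - 5)(n - 6) / 6
Then f(n) = 126·L_0(n) + 186·L_1(n) + 342·L_2(n).
Expanding and collecting terms gives f(n) = 6n² - 6n + 6.
Evaluating at n = 12: f(12) = 798.

798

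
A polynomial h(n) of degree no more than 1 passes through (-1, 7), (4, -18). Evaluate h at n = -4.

Using the Lagrange interpolation formula with nodes -1, 4:
  L_0(n) = (n - 4) / -5
  L_1(n) = (n + 1) / 5
Then h(n) = 7·L_0(n) - 18·L_1(n).
Expanding and collecting terms gives h(n) = -5n + 2.
Evaluating at n = -4: h(-4) = 22.

22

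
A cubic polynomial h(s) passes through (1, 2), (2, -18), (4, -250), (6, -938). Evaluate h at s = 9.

Write h(s) = as^3 + bs^2 + cs + d. Substituting each data point gives a linear system:
  a + b + c + d = 2
  8a + 4b + 2c + d = -18
  64a + 16b + 4c + d = -250
  216a + 36b + 6c + d = -938
Solving the system yields a = -5, b = 3, c = 6, d = -2.
So h(s) = -5s³ + 3s² + 6s - 2.
Then h(9) = -3350.

-3350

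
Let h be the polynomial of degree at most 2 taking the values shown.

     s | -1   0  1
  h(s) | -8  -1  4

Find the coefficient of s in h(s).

Write h(s) = as^2 + bs + c. Substituting each data point gives a linear system:
  a - b + c = -8
  c = -1
  a + b + c = 4
Solving the system yields a = -1, b = 6, c = -1.
So h(s) = -s^2 + 6s - 1.
The coefficient of s is 6.

6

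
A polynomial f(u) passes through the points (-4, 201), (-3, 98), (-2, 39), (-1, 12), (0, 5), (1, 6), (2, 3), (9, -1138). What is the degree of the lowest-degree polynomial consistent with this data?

3

Divided differences on the nodes -4, -3, -2, -1, 0, 1, 2, 9:
  order 0: 201  98  39  12  5  6  3  -1138
  order 1: -103  -59  -27  -7  1  -3  -163
  order 2: 22  16  10  4  -2  -20
  order 3: -2  -2  -2  -2  -2
  order 4: 0  0  0  0
  order 5: 0  0  0
  order 6: 0  0
  order 7: 0
The order-3 divided differences are all -2 (nonzero) and every higher order vanishes, so the data lies on a polynomial of degree exactly 3.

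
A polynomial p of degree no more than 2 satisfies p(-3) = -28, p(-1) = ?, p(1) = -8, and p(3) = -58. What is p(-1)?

2

On equispaced nodes a degree-2 polynomial has vanishing third forward difference, so
  - p(-3) + 3·p(-1) - 3·p(1) + p(3) = 0.
Substituting the known values and solving for p(-1):
  3·p(-1) = 6
  p(-1) = 2.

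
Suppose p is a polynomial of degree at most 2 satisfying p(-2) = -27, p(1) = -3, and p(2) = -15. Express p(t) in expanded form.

Using the Lagrange interpolation formula with nodes -2, 1, 2:
  L_0(t) = (t - 1)(t - 2) / 12
  L_1(t) = (t + 2)(t - 2) / -3
  L_2(t) = (t + 2)(t - 1) / 4
Then p(t) = -27·L_0(t) - 3·L_1(t) - 15·L_2(t).
Expanding and collecting terms gives p(t) = -5t² + 3t - 1.
Check: p(2) = -15. ✓

p(t) = -5t^2 + 3t - 1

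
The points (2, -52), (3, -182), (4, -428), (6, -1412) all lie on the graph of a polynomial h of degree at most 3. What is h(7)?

-2222

Using the Lagrange interpolation formula with nodes 2, 3, 4, 6:
  L_0(n) = (n - 3)(n - 4)(n - 6) / -8
  L_1(n) = (n - 2)(n - 4)(n - 6) / 3
  L_2(n) = (n - 2)(n - 3)(n - 6) / -4
  L_3(n) = (n - 2)(n - 3)(n - 4) / 24
Then h(n) = -52·L_0(n) - 182·L_1(n) - 428·L_2(n) - 1412·L_3(n).
Expanding and collecting terms gives h(n) = -6n³ - 4n² + 4n + 4.
Evaluating at n = 7: h(7) = -2222.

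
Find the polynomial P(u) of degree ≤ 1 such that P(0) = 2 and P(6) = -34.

P(u) = -6u + 2

Write P(u) = au + b. Substituting each data point gives a linear system:
  b = 2
  6a + b = -34
Solving the system yields a = -6, b = 2.
So P(u) = -6u + 2.
Check: P(0) = 2. ✓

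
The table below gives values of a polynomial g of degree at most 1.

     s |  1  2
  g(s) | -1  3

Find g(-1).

Write g(s) = as + b. Substituting each data point gives a linear system:
  a + b = -1
  2a + b = 3
Solving the system yields a = 4, b = -5.
So g(s) = 4s - 5.
Then g(-1) = -9.

-9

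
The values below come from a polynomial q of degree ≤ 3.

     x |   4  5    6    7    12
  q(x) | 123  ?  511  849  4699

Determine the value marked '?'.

The 4 known points determine the degree-3 polynomial uniquely.
Write q(x) = ax^3 + bx^2 + cx + d. Substituting each data point gives a linear system:
  64a + 16b + 4c + d = 123
  216a + 36b + 6c + d = 511
  343a + 49b + 7c + d = 849
  1728a + 144b + 12c + d = 4699
Solving the system yields a = 3, b = -3, c = -4, d = -5.
So q(x) = 3x^3 - 3x^2 - 4x - 5.
Then q(5) = 275.

275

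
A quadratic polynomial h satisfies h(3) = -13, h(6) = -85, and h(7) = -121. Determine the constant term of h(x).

5

Write h(x) = ax^2 + bx + c. Substituting each data point gives a linear system:
  9a + 3b + c = -13
  36a + 6b + c = -85
  49a + 7b + c = -121
Solving the system yields a = -3, b = 3, c = 5.
So h(x) = -3x² + 3x + 5.
The constant term is 5.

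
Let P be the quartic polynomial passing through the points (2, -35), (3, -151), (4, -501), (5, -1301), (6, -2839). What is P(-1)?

-11

Forward differences of the values at n = 2, 3, 4, 5, 6:
  P  : -35  -151  -501  -1301  -2839
  Δ  : -116  -350  -800  -1538
  Δ^2: -234  -450  -738
  Δ^3: -216  -288
  Δ^4: -72
The fourth differences are constant, confirming degree 4.
Interpolating (Newton forward form) and evaluating at n = -1 gives P(-1) = -11.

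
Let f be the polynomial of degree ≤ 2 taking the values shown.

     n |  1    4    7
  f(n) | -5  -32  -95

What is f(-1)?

-7

Using the Lagrange interpolation formula with nodes 1, 4, 7:
  L_0(n) = (n - 4)(n - 7) / 18
  L_1(n) = (n - 1)(n - 7) / -9
  L_2(n) = (n - 1)(n - 4) / 18
Then f(n) = -5·L_0(n) - 32·L_1(n) - 95·L_2(n).
Expanding and collecting terms gives f(n) = -2n² + n - 4.
Evaluating at n = -1: f(-1) = -7.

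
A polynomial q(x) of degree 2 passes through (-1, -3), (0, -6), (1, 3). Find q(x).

Using the Lagrange interpolation formula with nodes -1, 0, 1:
  L_0(x) = x(x - 1) / 2
  L_1(x) = (x + 1)(x - 1) / -1
  L_2(x) = (x + 1)x / 2
Then q(x) = -3·L_0(x) - 6·L_1(x) + 3·L_2(x).
Expanding and collecting terms gives q(x) = 6x² + 3x - 6.
Check: q(1) = 3. ✓

q(x) = 6x^2 + 3x - 6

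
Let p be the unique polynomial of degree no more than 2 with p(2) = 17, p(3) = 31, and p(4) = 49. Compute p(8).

161

Write p(t) = at^2 + bt + c. Substituting each data point gives a linear system:
  4a + 2b + c = 17
  9a + 3b + c = 31
  16a + 4b + c = 49
Solving the system yields a = 2, b = 4, c = 1.
So p(t) = 2t^2 + 4t + 1.
Then p(8) = 161.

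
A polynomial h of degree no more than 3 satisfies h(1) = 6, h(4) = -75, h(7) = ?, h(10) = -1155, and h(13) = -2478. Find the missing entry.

-408

On equispaced nodes a degree-3 polynomial has vanishing fourth forward difference, so
  h(1) - 4·h(4) + 6·h(7) - 4·h(10) + h(13) = 0.
Substituting the known values and solving for h(7):
  6·h(7) = -2448
  h(7) = -408.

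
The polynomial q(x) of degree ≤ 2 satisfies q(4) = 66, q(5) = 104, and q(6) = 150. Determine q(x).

Using the Lagrange interpolation formula with nodes 4, 5, 6:
  L_0(x) = (x - 5)(x - 6) / 2
  L_1(x) = (x - 4)(x - 6) / -1
  L_2(x) = (x - 4)(x - 5) / 2
Then q(x) = 66·L_0(x) + 104·L_1(x) + 150·L_2(x).
Expanding and collecting terms gives q(x) = 4x² + 2x - 6.
Check: q(5) = 104. ✓

q(x) = 4x^2 + 2x - 6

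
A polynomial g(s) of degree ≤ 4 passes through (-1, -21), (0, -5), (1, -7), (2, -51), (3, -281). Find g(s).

Using the Lagrange interpolation formula with nodes -1, 0, 1, 2, 3:
  L_0(s) = s(s - 1)(s - 2)(s - 3) / 24
  L_1(s) = (s + 1)(s - 1)(s - 2)(s - 3) / -6
  L_2(s) = (s + 1)s(s - 2)(s - 3) / 4
  L_3(s) = (s + 1)s(s - 1)(s - 3) / -6
  L_4(s) = (s + 1)s(s - 1)(s - 2) / 24
Then g(s) = -21·L_0(s) - 5·L_1(s) - 7·L_2(s) - 51·L_3(s) - 281·L_4(s).
Expanding and collecting terms gives g(s) = -5s^4 + 6s^3 - 4s^2 + s - 5.
Check: g(3) = -281. ✓

g(s) = -5s^4 + 6s^3 - 4s^2 + s - 5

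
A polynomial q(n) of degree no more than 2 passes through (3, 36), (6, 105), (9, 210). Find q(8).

171

Write q(n) = an^2 + bn + c. Substituting each data point gives a linear system:
  9a + 3b + c = 36
  36a + 6b + c = 105
  81a + 9b + c = 210
Solving the system yields a = 2, b = 5, c = 3.
So q(n) = 2n^2 + 5n + 3.
Then q(8) = 171.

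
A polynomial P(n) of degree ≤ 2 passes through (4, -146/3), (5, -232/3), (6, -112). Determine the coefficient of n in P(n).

Write P(n) = an^2 + bn + c. Substituting each data point gives a linear system:
  16a + 4b + c = -146/3
  25a + 5b + c = -232/3
  36a + 6b + c = -112
Solving the system yields a = -3, b = -5/3, c = 6.
So P(n) = -3n² - (5/3)n + 6.
The coefficient of n is -5/3.

-5/3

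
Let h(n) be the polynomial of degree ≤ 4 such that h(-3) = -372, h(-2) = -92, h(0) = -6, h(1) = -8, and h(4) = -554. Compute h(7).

-5942

Write h(n) = an^4 + bn^3 + cn^2 + dn + e. Substituting each data point gives a linear system:
  81a - 27b + 9c - 3d + e = -372
  16a - 8b + 4c - 2d + e = -92
  e = -6
  a + b + c + d + e = -8
  256a + 64b + 16c + 4d + e = -554
Solving the system yields a = -3, b = 4, c = -2, d = -1, e = -6.
So h(n) = -3n⁴ + 4n³ - 2n² - n - 6.
Then h(7) = -5942.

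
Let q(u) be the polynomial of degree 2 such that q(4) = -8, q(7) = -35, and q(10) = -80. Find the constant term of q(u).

0

Write q(u) = au^2 + bu + c. Substituting each data point gives a linear system:
  16a + 4b + c = -8
  49a + 7b + c = -35
  100a + 10b + c = -80
Solving the system yields a = -1, b = 2, c = 0.
So q(u) = -u^2 + 2u.
The constant term is 0.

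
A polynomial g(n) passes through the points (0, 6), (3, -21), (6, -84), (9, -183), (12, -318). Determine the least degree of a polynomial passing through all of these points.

2

Forward differences of the values at n = 0, 3, 6, 9, 12:
  g  : 6  -21  -84  -183  -318
  Δ  : -27  -63  -99  -135
  Δ^2: -36  -36  -36
  Δ^3: 0  0
  Δ^4: 0
The second differences are constant (-36) and nonzero, while all higher differences vanish, so the minimal degree is 2.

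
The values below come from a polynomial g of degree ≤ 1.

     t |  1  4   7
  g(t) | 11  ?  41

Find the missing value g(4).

26

The 2 known points determine the degree-1 polynomial uniquely.
Write g(t) = at + b. Substituting each data point gives a linear system:
  a + b = 11
  7a + b = 41
Solving the system yields a = 5, b = 6.
So g(t) = 5t + 6.
Then g(4) = 26.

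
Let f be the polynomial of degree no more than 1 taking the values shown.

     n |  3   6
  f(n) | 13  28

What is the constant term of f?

Write f(n) = an + b. Substituting each data point gives a linear system:
  3a + b = 13
  6a + b = 28
Solving the system yields a = 5, b = -2.
So f(n) = 5n - 2.
The constant term is -2.

-2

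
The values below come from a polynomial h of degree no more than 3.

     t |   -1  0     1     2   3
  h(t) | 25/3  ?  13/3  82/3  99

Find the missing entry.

On equispaced nodes a degree-3 polynomial has vanishing fourth forward difference, so
  h(-1) - 4·h(0) + 6·h(1) - 4·h(2) + h(3) = 0.
Substituting the known values and solving for h(0):
  -4·h(0) = -24
  h(0) = 6.

6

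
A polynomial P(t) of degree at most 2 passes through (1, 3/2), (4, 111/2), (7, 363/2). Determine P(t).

P(t) = 4t^2 - 2t - 1/2

Using the Lagrange interpolation formula with nodes 1, 4, 7:
  L_0(t) = (t - 4)(t - 7) / 18
  L_1(t) = (t - 1)(t - 7) / -9
  L_2(t) = (t - 1)(t - 4) / 18
Then P(t) = 3/2·L_0(t) + 111/2·L_1(t) + 363/2·L_2(t).
Expanding and collecting terms gives P(t) = 4t^2 - 2t - 1/2.
Check: P(1) = 3/2. ✓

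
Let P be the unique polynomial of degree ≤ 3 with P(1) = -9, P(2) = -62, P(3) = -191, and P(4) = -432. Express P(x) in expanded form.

Write P(x) = ax^3 + bx^2 + cx + d. Substituting each data point gives a linear system:
  a + b + c + d = -9
  8a + 4b + 2c + d = -62
  27a + 9b + 3c + d = -191
  64a + 16b + 4c + d = -432
Solving the system yields a = -6, b = -2, c = -5, d = 4.
So P(x) = -6x^3 - 2x^2 - 5x + 4.
Check: P(1) = -9. ✓

P(x) = -6x^3 - 2x^2 - 5x + 4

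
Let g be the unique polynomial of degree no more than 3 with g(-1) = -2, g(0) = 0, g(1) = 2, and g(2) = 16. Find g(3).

Forward differences of the values at s = -1, 0, 1, 2:
  g  : -2  0  2  16
  Δ  : 2  2  14
  Δ^2: 0  12
  Δ^3: 12
The third differences are constant, confirming degree 3.
Interpolating (Newton forward form) and evaluating at s = 3 gives g(3) = 54.

54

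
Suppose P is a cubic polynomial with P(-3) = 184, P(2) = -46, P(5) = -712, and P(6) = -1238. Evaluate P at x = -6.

Using the Lagrange interpolation formula with nodes -3, 2, 5, 6:
  L_0(x) = (x - 2)(x - 5)(x - 6) / -360
  L_1(x) = (x + 3)(x - 5)(x - 6) / 60
  L_2(x) = (x + 3)(x - 2)(x - 6) / -24
  L_3(x) = (x + 3)(x - 2)(x - 5) / 36
Then P(x) = 184·L_0(x) - 46·L_1(x) - 712·L_2(x) - 1238·L_3(x).
Expanding and collecting terms gives P(x) = -6x^3 + 2x^2 - 2x - 2.
Evaluating at x = -6: P(-6) = 1378.

1378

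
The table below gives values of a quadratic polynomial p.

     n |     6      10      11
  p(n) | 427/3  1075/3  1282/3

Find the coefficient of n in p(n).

6

Write p(n) = an^2 + bn + c. Substituting each data point gives a linear system:
  36a + 6b + c = 427/3
  100a + 10b + c = 1075/3
  121a + 11b + c = 1282/3
Solving the system yields a = 3, b = 6, c = -5/3.
So p(n) = 3n² + 6n - 5/3.
The coefficient of n is 6.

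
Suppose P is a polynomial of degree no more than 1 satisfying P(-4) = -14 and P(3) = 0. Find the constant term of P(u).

-6

Write P(u) = au + b. Substituting each data point gives a linear system:
  -4a + b = -14
  3a + b = 0
Solving the system yields a = 2, b = -6.
So P(u) = 2u - 6.
The constant term is -6.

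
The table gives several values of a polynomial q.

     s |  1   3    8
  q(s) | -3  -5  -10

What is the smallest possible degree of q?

Divided differences on the nodes 1, 3, 8:
  order 0: -3  -5  -10
  order 1: -1  -1
  order 2: 0
The order-1 divided differences are all -1 (nonzero) and every higher order vanishes, so the data lies on a polynomial of degree exactly 1.

1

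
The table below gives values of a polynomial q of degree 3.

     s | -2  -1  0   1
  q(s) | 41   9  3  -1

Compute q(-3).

123

Using the Lagrange interpolation formula with nodes -2, -1, 0, 1:
  L_0(s) = (s + 1)s(s - 1) / -6
  L_1(s) = (s + 2)s(s - 1) / 2
  L_2(s) = (s + 2)(s + 1)(s - 1) / -2
  L_3(s) = (s + 2)(s + 1)s / 6
Then q(s) = 41·L_0(s) + 9·L_1(s) + 3·L_2(s) - 1·L_3(s).
Expanding and collecting terms gives q(s) = -4s^3 + s^2 - s + 3.
Evaluating at s = -3: q(-3) = 123.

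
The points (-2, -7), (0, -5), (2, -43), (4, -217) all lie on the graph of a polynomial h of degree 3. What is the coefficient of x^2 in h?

Write h(x) = ax^3 + bx^2 + cx + d. Substituting each data point gives a linear system:
  -8a + 4b - 2c + d = -7
  d = -5
  8a + 4b + 2c + d = -43
  64a + 16b + 4c + d = -217
Solving the system yields a = -2, b = -5, c = -1, d = -5.
So h(x) = -2x^3 - 5x^2 - x - 5.
The coefficient of x^2 is -5.

-5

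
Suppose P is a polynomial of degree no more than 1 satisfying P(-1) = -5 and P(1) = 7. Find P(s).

Using the Lagrange interpolation formula with nodes -1, 1:
  L_0(s) = (s - 1) / -2
  L_1(s) = (s + 1) / 2
Then P(s) = -5·L_0(s) + 7·L_1(s).
Expanding and collecting terms gives P(s) = 6s + 1.
Check: P(1) = 7. ✓

P(s) = 6s + 1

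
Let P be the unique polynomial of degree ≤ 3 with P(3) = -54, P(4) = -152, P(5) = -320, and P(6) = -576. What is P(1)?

Forward differences of the values at u = 3, 4, 5, 6:
  P  : -54  -152  -320  -576
  Δ  : -98  -168  -256
  Δ^2: -70  -88
  Δ^3: -18
The third differences are constant, confirming degree 3.
Interpolating (Newton forward form) and evaluating at u = 1 gives P(1) = 4.

4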